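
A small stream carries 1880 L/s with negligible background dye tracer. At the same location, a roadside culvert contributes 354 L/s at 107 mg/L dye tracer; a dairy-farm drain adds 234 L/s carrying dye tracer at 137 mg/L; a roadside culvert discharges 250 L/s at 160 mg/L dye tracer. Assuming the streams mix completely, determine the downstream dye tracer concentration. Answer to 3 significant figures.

40.4 mg/L

Flow-weighted average: C = (1880·0 + 354.0·107.0 + 234.0·137.0 + 250.0·160.0) / 2718 = 109900/2718 = 40.45 mg/L.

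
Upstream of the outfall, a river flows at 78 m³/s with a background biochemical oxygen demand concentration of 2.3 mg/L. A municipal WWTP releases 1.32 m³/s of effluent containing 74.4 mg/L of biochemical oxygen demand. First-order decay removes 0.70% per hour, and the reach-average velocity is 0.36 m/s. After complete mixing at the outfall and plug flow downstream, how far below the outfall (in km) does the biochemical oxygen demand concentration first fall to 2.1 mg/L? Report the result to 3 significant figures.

94.2 km

Mass balance: C = (78.00·2.300 + 1.320·74.40) / 79.32 = 277.6/79.32 = 3.500 mg/L.
0.70%/h lost → k = −ln(1 − 0.007) = 0.007025 h⁻¹.
Set 3.500·exp(−k·t) = 2.1 → t = ln(3.500/2.1)/k = 261800 s = 72.71 h.
Distance = v·t = 0.36·261800 = 94240 m = 94.24 km.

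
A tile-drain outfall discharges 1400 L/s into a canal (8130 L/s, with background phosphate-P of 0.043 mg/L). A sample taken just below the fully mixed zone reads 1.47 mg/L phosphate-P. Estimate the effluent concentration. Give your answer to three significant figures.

9.76 mg/L

Mass balance: 8130·0.04300 + 1400·Cₑ = 9530·1.470
→ Cₑ = (9530·1.470 − 8130·0.04300) / 1400 = 9.757 mg/L.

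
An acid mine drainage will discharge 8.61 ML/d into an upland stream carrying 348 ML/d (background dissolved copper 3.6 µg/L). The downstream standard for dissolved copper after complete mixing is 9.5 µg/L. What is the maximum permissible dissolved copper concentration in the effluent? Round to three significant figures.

At the limit, (Qr·Cr + Qe·Cₑ)/(Qr + Qe) = 9.5:
Cₑ = (356.6·9.5 − 348.0·3.600) / 8.610 = 248.0 µg/L.

248 µg/L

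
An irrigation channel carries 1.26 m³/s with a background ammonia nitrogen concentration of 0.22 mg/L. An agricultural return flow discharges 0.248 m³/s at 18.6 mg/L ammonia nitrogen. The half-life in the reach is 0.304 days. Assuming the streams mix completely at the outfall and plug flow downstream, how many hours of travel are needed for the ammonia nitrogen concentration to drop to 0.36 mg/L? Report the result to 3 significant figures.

Conservation of mass: C = (1.260·0.2200 + 0.2480·18.60) / 1.508 = 4.890/1.508 = 3.243 mg/L.
Half-life 0.304 d → k = ln 2 / 0.304 = 2.280 d⁻¹.
3.243·exp(−k·t) = 0.36 → t = ln(3.243/0.36)/k = 83290 s = 23.14 h.

23.1 h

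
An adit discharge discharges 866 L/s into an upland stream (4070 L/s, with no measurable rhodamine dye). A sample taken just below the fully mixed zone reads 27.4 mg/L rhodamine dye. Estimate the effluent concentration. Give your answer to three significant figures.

Mass balance: 4070·0 + 866.0·Cₑ = 4936·27.40
→ Cₑ = (4936·27.40 − 4070·0) / 866.0 = 156.2 mg/L.

156 mg/L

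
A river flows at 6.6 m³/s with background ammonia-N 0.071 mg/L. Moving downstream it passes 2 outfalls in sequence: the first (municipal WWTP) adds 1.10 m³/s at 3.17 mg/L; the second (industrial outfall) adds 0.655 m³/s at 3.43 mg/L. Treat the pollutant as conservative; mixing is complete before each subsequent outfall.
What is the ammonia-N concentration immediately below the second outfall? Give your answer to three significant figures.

Below outfall 1: Q → 7.700 m³/s, C = (6.600·0.07100 + 1.100·3.170)/7.700 = 0.5137 mg/L.
Below outfall 2: Q → 8.355 m³/s, C = (7.700·0.5137 + 0.6550·3.430)/8.355 = 0.7423 mg/L.

0.742 mg/L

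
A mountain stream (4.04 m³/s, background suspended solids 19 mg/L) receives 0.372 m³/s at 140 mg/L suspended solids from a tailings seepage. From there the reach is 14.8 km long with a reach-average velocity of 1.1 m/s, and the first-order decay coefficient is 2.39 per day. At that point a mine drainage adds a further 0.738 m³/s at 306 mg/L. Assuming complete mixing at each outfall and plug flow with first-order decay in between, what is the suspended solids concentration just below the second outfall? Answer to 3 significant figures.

61.1 mg/L

After mixing, C = (4.040·19.00 + 0.3720·140.0) / 4.412 = 128.8/4.412 = 29.20 mg/L; combined flow 4.412 m³/s.
Travel time t = 14.8·1000 / 1.1 = 13450 s = 3.737 h.
Decay over the reach: 29.20·exp(−kt) = 29.20·0.6892 = 20.13 mg/L.
At the second outfall, C = (4.412·20.13 + 0.7380·306.0) / (4.412 + 0.7380) = 61.09 mg/L.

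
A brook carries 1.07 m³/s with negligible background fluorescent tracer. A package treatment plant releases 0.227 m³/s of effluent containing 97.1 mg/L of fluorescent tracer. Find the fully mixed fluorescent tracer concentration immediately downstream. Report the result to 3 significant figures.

Conservation of mass: C = (1.070·0 + 0.2270·97.10) / 1.297 = 22.04/1.297 = 16.99 mg/L.

17.0 mg/L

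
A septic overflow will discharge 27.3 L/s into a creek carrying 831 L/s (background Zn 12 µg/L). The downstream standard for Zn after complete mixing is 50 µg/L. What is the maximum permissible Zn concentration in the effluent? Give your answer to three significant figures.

1210 µg/L

At the limit, (Qr·Cr + Qe·Cₑ)/(Qr + Qe) = 50:
Cₑ = (858.3·50 − 831.0·12.00) / 27.30 = 1207 µg/L.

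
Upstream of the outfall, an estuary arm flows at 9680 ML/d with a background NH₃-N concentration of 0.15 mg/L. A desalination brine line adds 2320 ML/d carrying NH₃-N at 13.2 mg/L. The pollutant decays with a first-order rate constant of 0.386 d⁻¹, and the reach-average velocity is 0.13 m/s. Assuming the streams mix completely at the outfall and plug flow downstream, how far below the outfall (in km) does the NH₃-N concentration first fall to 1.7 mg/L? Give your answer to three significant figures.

Flow-weighted average: C = (9680·0.1500 + 2320·13.20) / 12000 = 32080/12000 = 2.673 mg/L.
Set 2.673·exp(−k·t) = 1.7 → t = ln(2.673/1.7)/k = 101300 s = 28.14 h.
Distance = v·t = 0.13·101300 = 13170 m = 13.17 km.

13.2 km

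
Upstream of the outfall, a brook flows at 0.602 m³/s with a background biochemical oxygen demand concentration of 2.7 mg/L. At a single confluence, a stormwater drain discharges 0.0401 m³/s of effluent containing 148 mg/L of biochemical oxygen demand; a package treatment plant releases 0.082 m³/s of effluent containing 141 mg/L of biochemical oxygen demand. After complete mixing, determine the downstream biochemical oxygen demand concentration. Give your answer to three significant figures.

26.4 mg/L

Conservation of mass: C = (0.6020·2.700 + 0.04010·148.0 + 0.08200·141.0) / 0.7241 = 19.12/0.7241 = 26.41 mg/L.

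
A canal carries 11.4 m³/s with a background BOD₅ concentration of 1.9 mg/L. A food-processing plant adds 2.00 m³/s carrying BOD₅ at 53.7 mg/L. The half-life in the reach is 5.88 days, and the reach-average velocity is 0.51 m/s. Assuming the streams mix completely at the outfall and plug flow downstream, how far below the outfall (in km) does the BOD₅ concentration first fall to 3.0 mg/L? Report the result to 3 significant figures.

436 km

Flow-weighted average: C = (11.40·1.900 + 2.000·53.70) / 13.40 = 129.1/13.40 = 9.631 mg/L.
Half-life 5.88 d → k = ln 2 / 5.88 = 0.1179 d⁻¹.
Set 9.631·exp(−k·t) = 3.0 → t = ln(9.631/3.0)/k = 854900 s = 237.5 h.
Distance = v·t = 0.51·854900 = 436000 m = 436.0 km.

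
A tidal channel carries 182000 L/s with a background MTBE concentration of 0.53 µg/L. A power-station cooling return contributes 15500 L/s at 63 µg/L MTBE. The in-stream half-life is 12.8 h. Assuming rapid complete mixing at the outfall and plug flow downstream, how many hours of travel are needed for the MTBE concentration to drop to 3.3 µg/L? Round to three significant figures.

9.21 h

Mass balance: C = (182000·0.5300 + 15500·63.00) / 197500 = 1073000/197500 = 5.433 µg/L.
Half-life 12.8 h → k = ln 2 / 12.8 = 0.05415 h⁻¹ = 1.300 d⁻¹.
5.433·exp(−k·t) = 3.3 → t = ln(5.433/3.3)/k = 33140 s = 9.206 h.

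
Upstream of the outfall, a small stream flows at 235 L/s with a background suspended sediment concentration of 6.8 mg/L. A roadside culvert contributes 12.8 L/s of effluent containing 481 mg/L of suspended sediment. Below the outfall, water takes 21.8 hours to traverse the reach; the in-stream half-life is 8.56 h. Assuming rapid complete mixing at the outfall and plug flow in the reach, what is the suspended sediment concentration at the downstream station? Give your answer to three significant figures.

Mixed concentration C = ΣQC/ΣQ = (235.0·6.800 + 12.80·481.0) / 247.8 = 7755/247.8 = 31.29 mg/L.
Half-life 8.56 h → k = ln 2 / 8.56 = 0.08098 h⁻¹ = 1.943 d⁻¹.
After decay, C = 31.29 × e^(−kt) = 31.29 × 0.1711 = 5.356 mg/L.

5.36 mg/L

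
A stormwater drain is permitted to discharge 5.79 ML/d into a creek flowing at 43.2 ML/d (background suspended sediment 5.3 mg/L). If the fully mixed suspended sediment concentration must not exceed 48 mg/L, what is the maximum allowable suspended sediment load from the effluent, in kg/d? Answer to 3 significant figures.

Mass balance at the limit: 43.20·5.300 + 5.790·Cₑ = 48.99·48 → Cₑ = 366.6 mg/L.
5.790 ML/d = 0.06701 m³/s. Load = 0.06701 m³/s × 366.6 g/m³ × 86 400 s/d = 2123 kg/d.

2120 kg/d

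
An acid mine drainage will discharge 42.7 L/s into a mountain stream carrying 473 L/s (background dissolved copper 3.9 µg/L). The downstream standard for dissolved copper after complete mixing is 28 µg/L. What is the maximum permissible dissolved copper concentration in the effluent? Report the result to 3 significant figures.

At the limit, (Qr·Cr + Qe·Cₑ)/(Qr + Qe) = 28:
Cₑ = (515.7·28 − 473.0·3.900) / 42.70 = 295.0 µg/L.

295 µg/L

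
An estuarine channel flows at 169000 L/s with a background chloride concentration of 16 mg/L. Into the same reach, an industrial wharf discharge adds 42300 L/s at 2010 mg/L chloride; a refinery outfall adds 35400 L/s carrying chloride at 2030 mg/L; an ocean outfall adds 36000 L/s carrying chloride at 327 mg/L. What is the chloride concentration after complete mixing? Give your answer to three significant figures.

606 mg/L

After mixing, C = (169000·16.00 + 42300·2010 + 35400·2030 + 36000·327.0) / 282700 = 171400000/282700 = 606.2 mg/L.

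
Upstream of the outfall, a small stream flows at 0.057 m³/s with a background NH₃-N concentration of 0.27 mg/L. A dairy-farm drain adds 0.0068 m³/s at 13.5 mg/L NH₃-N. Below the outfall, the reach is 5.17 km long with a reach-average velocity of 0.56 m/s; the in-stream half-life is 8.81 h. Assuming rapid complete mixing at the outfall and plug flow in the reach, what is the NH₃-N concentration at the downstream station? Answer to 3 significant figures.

1.37 mg/L

Mixed concentration C = ΣQC/ΣQ = (0.05700·0.2700 + 0.006800·13.50) / 0.06380 = 0.1072/0.06380 = 1.680 mg/L.
Travel time t = 5.17·1000 / 0.56 = 9232 s = 2.564 h.
Half-life 8.81 h → k = ln 2 / 8.81 = 0.07868 h⁻¹ = 1.888 d⁻¹.
Applying C = C₀e^(−kt): 1.680 × 0.8173 = 1.373 mg/L.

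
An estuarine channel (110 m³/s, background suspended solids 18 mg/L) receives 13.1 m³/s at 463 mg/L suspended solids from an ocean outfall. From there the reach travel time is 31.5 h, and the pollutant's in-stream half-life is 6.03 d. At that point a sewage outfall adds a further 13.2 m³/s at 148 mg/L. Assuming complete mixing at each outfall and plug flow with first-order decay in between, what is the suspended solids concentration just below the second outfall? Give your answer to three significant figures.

Flow-weighted average: C = (110.0·18.00 + 13.10·463.0) / 123.1 = 8045/123.1 = 65.36 mg/L; combined flow 123.1 m³/s.
Half-life 6.03 d → k = ln 2 / 6.03 = 0.1149 d⁻¹.
Decay over the reach: 65.36·exp(−kt) = 65.36·0.8600 = 56.20 mg/L.
Second outfall: C = (123.1·56.20 + 13.20·148.0)/136.3 = 65.09 mg/L.

65.1 mg/L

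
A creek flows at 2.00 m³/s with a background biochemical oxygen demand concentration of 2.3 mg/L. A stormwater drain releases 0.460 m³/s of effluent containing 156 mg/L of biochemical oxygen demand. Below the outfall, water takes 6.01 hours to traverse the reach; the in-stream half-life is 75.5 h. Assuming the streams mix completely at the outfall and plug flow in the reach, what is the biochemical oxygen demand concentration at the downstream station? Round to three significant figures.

29.4 mg/L

Flow-weighted average: C = (2.000·2.300 + 0.4600·156.0) / 2.460 = 76.36/2.460 = 31.04 mg/L.
Half-life 75.5 h → k = ln 2 / 75.5 = 0.009181 h⁻¹ = 0.2203 d⁻¹.
Applying C = C₀e^(−kt): 31.04 × 0.9463 = 29.37 mg/L.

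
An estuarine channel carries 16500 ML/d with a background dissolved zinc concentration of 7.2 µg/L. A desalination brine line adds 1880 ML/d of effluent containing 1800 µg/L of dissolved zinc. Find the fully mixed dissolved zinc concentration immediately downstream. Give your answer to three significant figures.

191 µg/L

Flow-weighted average: C = (16500·7.200 + 1880·1800) / 18380 = 3503000/18380 = 190.6 µg/L.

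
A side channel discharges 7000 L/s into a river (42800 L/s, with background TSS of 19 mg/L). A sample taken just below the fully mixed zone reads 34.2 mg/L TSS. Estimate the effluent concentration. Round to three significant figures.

127 mg/L

Mass balance: 42800·19.00 + 7000·Cₑ = 49800·34.20
→ Cₑ = (49800·34.20 − 42800·19.00) / 7000 = 127.1 mg/L.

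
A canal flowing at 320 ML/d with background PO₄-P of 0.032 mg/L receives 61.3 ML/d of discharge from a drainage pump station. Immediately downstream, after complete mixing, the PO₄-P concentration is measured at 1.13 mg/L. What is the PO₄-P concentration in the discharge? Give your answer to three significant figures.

Mass balance: 320.0·0.03200 + 61.30·Cₑ = 381.3·1.130
→ Cₑ = (381.3·1.130 − 320.0·0.03200) / 61.30 = 6.862 mg/L.

6.86 mg/L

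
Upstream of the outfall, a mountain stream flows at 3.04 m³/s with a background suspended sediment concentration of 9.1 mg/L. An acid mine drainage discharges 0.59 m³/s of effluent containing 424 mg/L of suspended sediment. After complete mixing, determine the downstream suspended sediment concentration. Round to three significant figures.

Mixed concentration C = ΣQC/ΣQ = (3.040·9.100 + 0.5900·424.0) / 3.630 = 277.8/3.630 = 76.54 mg/L.

76.5 mg/L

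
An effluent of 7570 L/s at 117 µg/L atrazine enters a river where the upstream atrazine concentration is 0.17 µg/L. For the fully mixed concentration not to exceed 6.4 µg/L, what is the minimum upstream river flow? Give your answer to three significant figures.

Set C_mix = 6.4: (Q·0.1700 + 7570·117.0) / (Q + 7570) = 6.4
→ Q = 7570·(117.0 − 6.4)/(6.4 − 0.1700) = 134400 L/s.

134000 L/s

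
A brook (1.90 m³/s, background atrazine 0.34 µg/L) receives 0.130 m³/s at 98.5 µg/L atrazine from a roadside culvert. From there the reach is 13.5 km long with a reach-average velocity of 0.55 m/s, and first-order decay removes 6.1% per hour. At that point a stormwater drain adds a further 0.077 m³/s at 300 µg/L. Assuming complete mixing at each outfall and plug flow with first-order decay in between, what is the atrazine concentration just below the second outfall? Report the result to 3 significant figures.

15.1 µg/L

Mixed concentration C = ΣQC/ΣQ = (1.900·0.3400 + 0.1300·98.50) / 2.030 = 13.45/2.030 = 6.626 µg/L; combined flow 2.030 m³/s.
Travel time t = 13.5·1000 / 0.55 = 24550 s = 6.818 h.
6.1%/h lost → k = −ln(1 − 0.061) = 0.06294 h⁻¹.
First-order decay: C = 6.626·exp(−k·t) = 6.626·0.6511 = 4.314 µg/L.
Second outfall: C = (2.030·4.314 + 0.07700·300.0)/2.107 = 15.12 µg/L.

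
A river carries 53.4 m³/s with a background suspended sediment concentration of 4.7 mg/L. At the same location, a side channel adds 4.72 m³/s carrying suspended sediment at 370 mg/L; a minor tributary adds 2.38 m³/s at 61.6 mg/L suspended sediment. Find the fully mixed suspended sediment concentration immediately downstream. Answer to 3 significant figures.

35.4 mg/L

Mass balance: C = (53.40·4.700 + 4.720·370.0 + 2.380·61.60) / 60.50 = 2144/60.50 = 35.44 mg/L.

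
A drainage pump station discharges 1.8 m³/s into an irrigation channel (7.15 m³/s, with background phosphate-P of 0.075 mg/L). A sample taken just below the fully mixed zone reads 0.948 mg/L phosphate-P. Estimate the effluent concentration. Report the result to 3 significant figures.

4.42 mg/L

Mass balance: 7.150·0.07500 + 1.800·Cₑ = 8.950·0.9480
→ Cₑ = (8.950·0.9480 − 7.150·0.07500) / 1.800 = 4.416 mg/L.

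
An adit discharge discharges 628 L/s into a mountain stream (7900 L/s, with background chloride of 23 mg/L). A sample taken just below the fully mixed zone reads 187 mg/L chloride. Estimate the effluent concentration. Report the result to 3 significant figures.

2250 mg/L

Mass balance: 7900·23.00 + 628.0·Cₑ = 8528·187.0
→ Cₑ = (8528·187.0 − 7900·23.00) / 628.0 = 2250 mg/L.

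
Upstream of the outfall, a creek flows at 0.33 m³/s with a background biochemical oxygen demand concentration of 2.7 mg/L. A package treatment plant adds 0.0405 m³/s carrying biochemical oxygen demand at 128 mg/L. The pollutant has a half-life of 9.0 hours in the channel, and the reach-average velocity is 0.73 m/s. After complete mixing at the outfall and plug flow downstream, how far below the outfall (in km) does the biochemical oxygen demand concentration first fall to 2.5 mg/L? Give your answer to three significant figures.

64.2 km

Conservation of mass: C = (0.3300·2.700 + 0.04050·128.0) / 0.3705 = 6.075/0.3705 = 16.40 mg/L.
Half-life 9.0 h → k = ln 2 / 9.0 = 0.07702 h⁻¹ = 1.848 d⁻¹.
Set 16.40·exp(−k·t) = 2.5 → t = ln(16.40/2.5)/k = 87910 s = 24.42 h.
Distance = v·t = 0.73·87910 = 64180 m = 64.18 km.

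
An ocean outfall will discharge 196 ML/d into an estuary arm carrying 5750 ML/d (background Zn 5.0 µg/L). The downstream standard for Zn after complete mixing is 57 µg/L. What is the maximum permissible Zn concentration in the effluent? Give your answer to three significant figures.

1580 µg/L

At the limit, (Qr·Cr + Qe·Cₑ)/(Qr + Qe) = 57:
Cₑ = (5946·57 − 5750·5.000) / 196.0 = 1583 µg/L.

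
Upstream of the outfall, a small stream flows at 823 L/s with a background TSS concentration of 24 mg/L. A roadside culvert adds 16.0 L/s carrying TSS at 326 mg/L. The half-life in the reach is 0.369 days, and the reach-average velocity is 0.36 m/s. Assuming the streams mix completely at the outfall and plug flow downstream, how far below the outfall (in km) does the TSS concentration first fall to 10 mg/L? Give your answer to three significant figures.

18.1 km

After mixing, C = (823.0·24.00 + 16.00·326.0) / 839.0 = 24970/839.0 = 29.76 mg/L.
Half-life 0.369 d → k = ln 2 / 0.369 = 1.878 d⁻¹.
Set 29.76·exp(−k·t) = 10 → t = ln(29.76/10)/k = 50160 s = 13.93 h.
Distance = v·t = 0.36·50160 = 18060 m = 18.06 km.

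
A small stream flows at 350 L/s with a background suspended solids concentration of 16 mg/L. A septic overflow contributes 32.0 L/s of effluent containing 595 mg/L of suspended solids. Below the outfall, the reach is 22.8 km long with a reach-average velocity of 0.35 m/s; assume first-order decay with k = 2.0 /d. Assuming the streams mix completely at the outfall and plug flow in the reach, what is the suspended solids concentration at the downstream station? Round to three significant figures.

Mass balance: C = (350.0·16.00 + 32.00·595.0) / 382.0 = 24640/382.0 = 64.50 mg/L.
Travel time t = 22.8·1000 / 0.35 = 65140 s = 18.10 h.
First-order decay: C = 64.50·exp(−k·t) = 64.50·0.2214 = 14.28 mg/L.

14.3 mg/L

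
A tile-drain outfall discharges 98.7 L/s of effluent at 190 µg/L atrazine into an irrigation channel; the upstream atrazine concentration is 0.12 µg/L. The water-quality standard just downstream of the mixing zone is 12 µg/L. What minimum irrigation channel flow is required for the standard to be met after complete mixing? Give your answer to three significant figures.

1480 L/s

Set C_mix = 12: (Q·0.1200 + 98.70·190.0) / (Q + 98.70) = 12
→ Q = 98.70·(190.0 − 12)/(12 − 0.1200) = 1479 L/s.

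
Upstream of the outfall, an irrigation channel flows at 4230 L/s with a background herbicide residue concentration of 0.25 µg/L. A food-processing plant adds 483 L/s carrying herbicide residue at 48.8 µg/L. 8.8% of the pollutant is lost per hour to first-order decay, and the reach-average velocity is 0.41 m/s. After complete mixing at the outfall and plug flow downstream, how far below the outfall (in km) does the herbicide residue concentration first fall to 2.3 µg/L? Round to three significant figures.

Mixed concentration C = ΣQC/ΣQ = (4230·0.2500 + 483.0·48.80) / 4713 = 24630/4713 = 5.226 µg/L.
8.8%/h lost → k = −ln(1 − 0.088) = 0.09212 h⁻¹.
Set 5.226·exp(−k·t) = 2.3 → t = ln(5.226/2.3)/k = 32070 s = 8.909 h.
Distance = v·t = 0.41·32070 = 13150 m = 13.15 km.

13.1 km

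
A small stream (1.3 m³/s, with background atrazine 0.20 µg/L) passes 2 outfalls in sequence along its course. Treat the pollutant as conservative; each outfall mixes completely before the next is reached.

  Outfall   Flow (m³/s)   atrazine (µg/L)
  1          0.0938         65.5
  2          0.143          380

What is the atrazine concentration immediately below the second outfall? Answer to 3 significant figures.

Below outfall 1: Q → 1.394 m³/s, C = (1.300·0.2000 + 0.09380·65.50)/1.394 = 4.595 µg/L.
Below outfall 2: Q → 1.537 m³/s, C = (1.394·4.595 + 0.1430·380.0)/1.537 = 39.53 µg/L.

39.5 µg/L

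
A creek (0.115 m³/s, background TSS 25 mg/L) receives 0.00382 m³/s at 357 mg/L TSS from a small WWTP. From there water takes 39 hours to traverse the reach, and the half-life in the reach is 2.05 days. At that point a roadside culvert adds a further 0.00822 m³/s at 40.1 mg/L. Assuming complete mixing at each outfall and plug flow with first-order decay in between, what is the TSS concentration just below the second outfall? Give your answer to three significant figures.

Mixed concentration C = ΣQC/ΣQ = (0.1150·25.00 + 0.003820·357.0) / 0.1188 = 4.239/0.1188 = 35.67 mg/L; combined flow 0.1188 m³/s.
Half-life 2.05 d → k = ln 2 / 2.05 = 0.3381 d⁻¹.
Decay over the reach: 35.67·exp(−kt) = 35.67·0.5773 = 20.59 mg/L.
Second outfall: C = (0.1188·20.59 + 0.008220·40.10)/0.1270 = 21.86 mg/L.

21.9 mg/L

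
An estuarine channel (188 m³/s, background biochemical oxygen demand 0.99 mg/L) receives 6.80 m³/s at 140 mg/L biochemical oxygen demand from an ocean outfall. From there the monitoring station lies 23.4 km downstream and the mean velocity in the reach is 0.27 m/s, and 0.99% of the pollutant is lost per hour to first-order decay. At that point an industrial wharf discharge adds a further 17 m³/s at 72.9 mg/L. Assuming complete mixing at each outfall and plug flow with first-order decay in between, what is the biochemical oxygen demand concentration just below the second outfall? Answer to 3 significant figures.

10.1 mg/L

After mixing, C = (188.0·0.9900 + 6.800·140.0) / 194.8 = 1138/194.8 = 5.843 mg/L; combined flow 194.8 m³/s.
Travel time t = 23.4·1000 / 0.27 = 86670 s = 24.07 h.
0.99%/h lost → k = −ln(1 − 0.0099) = 0.009949 h⁻¹.
After decay, C = 5.843 × e^(−kt) = 5.843 × 0.7870 = 4.598 mg/L.
At the second outfall, C = (194.8·4.598 + 17.00·72.90) / (194.8 + 17.00) = 10.08 mg/L.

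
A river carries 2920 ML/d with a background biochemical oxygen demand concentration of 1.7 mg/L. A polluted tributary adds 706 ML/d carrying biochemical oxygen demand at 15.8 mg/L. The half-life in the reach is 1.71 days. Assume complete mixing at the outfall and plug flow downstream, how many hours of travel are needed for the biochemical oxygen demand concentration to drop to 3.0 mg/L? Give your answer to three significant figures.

Mixed concentration C = ΣQC/ΣQ = (2920·1.700 + 706.0·15.80) / 3626 = 16120/3626 = 4.445 mg/L.
Half-life 1.71 d → k = ln 2 / 1.71 = 0.4053 d⁻¹.
4.445·exp(−k·t) = 3.0 → t = ln(4.445/3.0)/k = 83820 s = 23.28 h.

23.3 h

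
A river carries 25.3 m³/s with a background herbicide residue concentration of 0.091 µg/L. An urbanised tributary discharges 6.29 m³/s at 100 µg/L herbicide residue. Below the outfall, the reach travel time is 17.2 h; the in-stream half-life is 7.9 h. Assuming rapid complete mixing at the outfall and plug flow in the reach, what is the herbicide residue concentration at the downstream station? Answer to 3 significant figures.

Conservation of mass: C = (25.30·0.09100 + 6.290·100.0) / 31.59 = 631.3/31.59 = 19.98 µg/L.
Half-life 7.9 h → k = ln 2 / 7.9 = 0.08774 h⁻¹ = 2.106 d⁻¹.
Decay over the reach: 19.98·exp(−kt) = 19.98·0.2211 = 4.419 µg/L.

4.42 µg/L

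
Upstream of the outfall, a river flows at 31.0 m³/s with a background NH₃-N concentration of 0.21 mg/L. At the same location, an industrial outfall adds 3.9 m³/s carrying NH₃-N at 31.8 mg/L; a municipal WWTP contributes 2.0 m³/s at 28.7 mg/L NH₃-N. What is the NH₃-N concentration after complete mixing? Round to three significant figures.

Conservation of mass: C = (31.00·0.2100 + 3.900·31.80 + 2.000·28.70) / 36.90 = 187.9/36.90 = 5.093 mg/L.

5.09 mg/L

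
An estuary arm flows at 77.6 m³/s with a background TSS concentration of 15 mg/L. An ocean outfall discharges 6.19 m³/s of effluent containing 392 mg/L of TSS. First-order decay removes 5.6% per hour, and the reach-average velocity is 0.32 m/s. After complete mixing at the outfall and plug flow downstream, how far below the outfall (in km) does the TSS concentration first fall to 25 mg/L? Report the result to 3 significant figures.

10.8 km

Mass balance: C = (77.60·15.00 + 6.190·392.0) / 83.79 = 3590/83.79 = 42.85 mg/L.
5.6%/h lost → k = −ln(1 − 0.056) = 0.05763 h⁻¹.
Set 42.85·exp(−k·t) = 25 → t = ln(42.85/25)/k = 33660 s = 9.350 h.
Distance = v·t = 0.32·33660 = 10770 m = 10.77 km.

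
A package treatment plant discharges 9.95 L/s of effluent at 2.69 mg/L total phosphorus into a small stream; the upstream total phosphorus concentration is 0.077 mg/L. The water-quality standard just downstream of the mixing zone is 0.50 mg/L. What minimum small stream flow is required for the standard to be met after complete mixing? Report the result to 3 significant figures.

51.5 L/s

Set C_mix = 0.50: (Q·0.07700 + 9.950·2.690) / (Q + 9.950) = 0.50
→ Q = 9.950·(2.690 − 0.50)/(0.50 − 0.07700) = 51.51 L/s.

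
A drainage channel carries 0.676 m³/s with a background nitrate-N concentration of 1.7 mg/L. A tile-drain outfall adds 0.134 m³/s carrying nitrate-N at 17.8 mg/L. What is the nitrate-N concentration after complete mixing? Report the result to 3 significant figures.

4.36 mg/L

Mass balance: C = (0.6760·1.700 + 0.1340·17.80) / 0.8100 = 3.534/0.8100 = 4.363 mg/L.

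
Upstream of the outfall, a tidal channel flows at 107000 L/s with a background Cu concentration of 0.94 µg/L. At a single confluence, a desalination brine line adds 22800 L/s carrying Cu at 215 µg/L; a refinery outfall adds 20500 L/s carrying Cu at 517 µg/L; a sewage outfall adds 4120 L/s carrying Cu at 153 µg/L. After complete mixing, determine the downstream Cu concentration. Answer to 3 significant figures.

Mixed concentration C = ΣQC/ΣQ = (107000·0.9400 + 22800·215.0 + 20500·517.0 + 4120·153.0) / 154400 = 16230000/154400 = 105.1 µg/L.

105 µg/L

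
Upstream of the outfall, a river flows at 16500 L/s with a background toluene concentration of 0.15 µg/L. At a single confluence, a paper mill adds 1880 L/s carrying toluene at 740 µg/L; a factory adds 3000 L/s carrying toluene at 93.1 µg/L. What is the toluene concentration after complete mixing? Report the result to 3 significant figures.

Mass balance: C = (16500·0.1500 + 1880·740.0 + 3000·93.10) / 21380 = 1673000/21380 = 78.25 µg/L.

78.2 µg/L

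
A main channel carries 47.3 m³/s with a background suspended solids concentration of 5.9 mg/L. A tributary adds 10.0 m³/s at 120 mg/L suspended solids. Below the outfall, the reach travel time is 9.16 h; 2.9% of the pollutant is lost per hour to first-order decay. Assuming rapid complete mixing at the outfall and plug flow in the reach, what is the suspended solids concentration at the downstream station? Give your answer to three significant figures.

19.7 mg/L

Conservation of mass: C = (47.30·5.900 + 10.00·120.0) / 57.30 = 1479/57.30 = 25.81 mg/L.
2.9%/h lost → k = −ln(1 − 0.029) = 0.02943 h⁻¹.
Applying C = C₀e^(−kt): 25.81 × 0.7637 = 19.71 mg/L.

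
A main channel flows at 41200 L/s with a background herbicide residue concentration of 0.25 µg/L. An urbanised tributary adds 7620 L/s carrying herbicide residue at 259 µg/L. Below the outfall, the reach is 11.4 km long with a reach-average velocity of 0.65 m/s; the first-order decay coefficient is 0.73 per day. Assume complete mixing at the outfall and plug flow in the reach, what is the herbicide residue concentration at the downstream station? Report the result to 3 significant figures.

After mixing, C = (41200·0.2500 + 7620·259.0) / 48820 = 1984000/48820 = 40.64 µg/L.
Travel time t = 11.4·1000 / 0.65 = 17540 s = 4.872 h.
First-order decay: C = 40.64·exp(−k·t) = 40.64·0.8623 = 35.04 µg/L.

35.0 µg/L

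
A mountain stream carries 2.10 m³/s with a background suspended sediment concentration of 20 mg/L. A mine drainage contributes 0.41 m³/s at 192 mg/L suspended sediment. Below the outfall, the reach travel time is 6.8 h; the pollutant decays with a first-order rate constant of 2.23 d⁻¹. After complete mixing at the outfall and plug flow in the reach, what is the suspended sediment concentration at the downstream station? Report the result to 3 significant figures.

Conservation of mass: C = (2.100·20.00 + 0.4100·192.0) / 2.510 = 120.7/2.510 = 48.10 mg/L.
First-order decay: C = 48.10·exp(−k·t) = 48.10·0.5316 = 25.57 mg/L.

25.6 mg/L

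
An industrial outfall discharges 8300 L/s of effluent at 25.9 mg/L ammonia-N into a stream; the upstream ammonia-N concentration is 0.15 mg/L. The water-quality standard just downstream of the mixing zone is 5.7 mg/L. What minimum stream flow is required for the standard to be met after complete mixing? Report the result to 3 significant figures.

Set C_mix = 5.7: (Q·0.1500 + 8300·25.90) / (Q + 8300) = 5.7
→ Q = 8300·(25.90 − 5.7)/(5.7 − 0.1500) = 30210 L/s.

30200 L/s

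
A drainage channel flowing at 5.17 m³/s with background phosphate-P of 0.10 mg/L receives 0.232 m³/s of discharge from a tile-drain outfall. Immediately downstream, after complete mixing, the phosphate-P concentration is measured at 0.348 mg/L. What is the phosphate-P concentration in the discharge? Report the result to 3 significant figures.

5.87 mg/L

Mass balance: 5.170·0.1000 + 0.2320·Cₑ = 5.402·0.3480
→ Cₑ = (5.402·0.3480 − 5.170·0.1000) / 0.2320 = 5.875 mg/L.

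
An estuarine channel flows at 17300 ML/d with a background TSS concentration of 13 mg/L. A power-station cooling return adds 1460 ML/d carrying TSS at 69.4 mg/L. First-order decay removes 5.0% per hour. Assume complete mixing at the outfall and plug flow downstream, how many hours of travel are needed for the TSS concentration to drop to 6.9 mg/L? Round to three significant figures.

After mixing, C = (17300·13.00 + 1460·69.40) / 18760 = 326200/18760 = 17.39 mg/L.
5.0%/h lost → k = −ln(1 − 0.05) = 0.05129 h⁻¹.
17.39·exp(−k·t) = 6.9 → t = ln(17.39/6.9)/k = 64870 s = 18.02 h.

18.0 h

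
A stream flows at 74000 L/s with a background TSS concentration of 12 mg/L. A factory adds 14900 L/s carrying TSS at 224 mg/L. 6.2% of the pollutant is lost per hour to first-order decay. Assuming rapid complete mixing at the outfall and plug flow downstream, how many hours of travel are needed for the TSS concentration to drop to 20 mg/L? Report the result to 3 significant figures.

13.5 h

Mixed concentration C = ΣQC/ΣQ = (74000·12.00 + 14900·224.0) / 88900 = 4226000/88900 = 47.53 mg/L.
6.2%/h lost → k = −ln(1 − 0.062) = 0.06401 h⁻¹.
47.53·exp(−k·t) = 20 → t = ln(47.53/20)/k = 48690 s = 13.53 h.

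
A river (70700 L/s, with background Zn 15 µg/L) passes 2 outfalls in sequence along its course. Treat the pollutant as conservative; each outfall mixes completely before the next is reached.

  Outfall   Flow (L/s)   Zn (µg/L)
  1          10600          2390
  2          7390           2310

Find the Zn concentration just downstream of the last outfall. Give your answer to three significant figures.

490 µg/L

Outfall 1: combined Q = 81300 L/s; C = (70700·15.00 + 10600·2390)/81300 = 324.7 µg/L.
Outfall 2: combined Q = 88690 L/s; C = (81300·324.7 + 7390·2310)/88690 = 490.1 µg/L.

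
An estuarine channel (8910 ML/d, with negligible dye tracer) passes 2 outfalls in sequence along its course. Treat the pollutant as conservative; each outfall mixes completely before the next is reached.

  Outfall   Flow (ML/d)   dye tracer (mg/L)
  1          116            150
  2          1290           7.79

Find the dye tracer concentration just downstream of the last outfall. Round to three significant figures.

2.66 mg/L

After outfall 1: Q = 8910 + 116.0 = 9026 ML/d; C = (8910·0 + 116.0·150.0)/9026 = 1.928 mg/L.
After outfall 2: Q = 9026 + 1290 = 10320 ML/d; C = (9026·1.928 + 1290·7.790)/10320 = 2.661 mg/L.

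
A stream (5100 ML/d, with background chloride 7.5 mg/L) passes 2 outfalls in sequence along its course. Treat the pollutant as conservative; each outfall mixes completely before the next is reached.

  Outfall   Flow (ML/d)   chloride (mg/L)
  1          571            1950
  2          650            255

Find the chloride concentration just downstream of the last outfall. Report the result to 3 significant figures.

208 mg/L

Below outfall 1: Q → 5671 ML/d, C = (5100·7.500 + 571.0·1950)/5671 = 203.1 mg/L.
Below outfall 2: Q → 6321 ML/d, C = (5671·203.1 + 650.0·255.0)/6321 = 208.4 mg/L.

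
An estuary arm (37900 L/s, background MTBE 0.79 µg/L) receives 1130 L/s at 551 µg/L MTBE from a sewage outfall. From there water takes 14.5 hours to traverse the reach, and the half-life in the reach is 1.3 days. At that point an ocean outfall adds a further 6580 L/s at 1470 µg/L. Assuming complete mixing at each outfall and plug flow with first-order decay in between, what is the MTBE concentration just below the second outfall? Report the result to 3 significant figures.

Flow-weighted average: C = (37900·0.7900 + 1130·551.0) / 39030 = 652600/39030 = 16.72 µg/L; combined flow 39030 L/s.
Half-life 1.3 d → k = ln 2 / 1.3 = 0.5332 d⁻¹.
Applying C = C₀e^(−kt): 16.72 × 0.7246 = 12.12 µg/L.
Second outfall: C = (39030·12.12 + 6580·1470)/45610 = 222.4 µg/L.

222 µg/L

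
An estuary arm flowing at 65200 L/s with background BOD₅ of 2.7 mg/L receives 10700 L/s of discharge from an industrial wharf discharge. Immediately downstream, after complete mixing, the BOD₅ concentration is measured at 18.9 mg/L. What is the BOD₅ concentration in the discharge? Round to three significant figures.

Mass balance: 65200·2.700 + 10700·Cₑ = 75900·18.90
→ Cₑ = (75900·18.90 − 65200·2.700) / 10700 = 117.6 mg/L.

118 mg/L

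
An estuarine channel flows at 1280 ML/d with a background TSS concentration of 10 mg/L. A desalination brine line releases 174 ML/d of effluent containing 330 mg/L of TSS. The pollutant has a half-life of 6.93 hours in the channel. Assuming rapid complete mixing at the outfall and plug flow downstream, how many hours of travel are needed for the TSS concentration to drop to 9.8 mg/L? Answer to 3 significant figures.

After mixing, C = (1280·10.00 + 174.0·330.0) / 1454 = 70220/1454 = 48.29 mg/L.
Half-life 6.93 h → k = ln 2 / 6.93 = 0.1000 h⁻¹ = 2.401 d⁻¹.
48.29·exp(−k·t) = 9.8 → t = ln(48.29/9.8)/k = 57410 s = 15.95 h.

15.9 h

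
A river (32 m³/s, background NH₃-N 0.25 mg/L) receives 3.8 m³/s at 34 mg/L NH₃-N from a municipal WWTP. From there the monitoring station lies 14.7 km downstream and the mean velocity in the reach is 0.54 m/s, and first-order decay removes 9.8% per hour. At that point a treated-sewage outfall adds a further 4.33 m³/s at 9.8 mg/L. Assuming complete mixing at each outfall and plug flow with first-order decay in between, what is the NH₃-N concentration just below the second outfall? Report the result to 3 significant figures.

Flow-weighted average: C = (32.00·0.2500 + 3.800·34.00) / 35.80 = 137.2/35.80 = 3.832 mg/L; combined flow 35.80 m³/s.
Travel time t = 14.7·1000 / 0.54 = 27220 s = 7.562 h.
9.8%/h lost → k = −ln(1 − 0.098) = 0.1031 h⁻¹.
Decay over the reach: 3.832·exp(−kt) = 3.832·0.4584 = 1.757 mg/L.
Second outfall: C = (35.80·1.757 + 4.330·9.800)/40.13 = 2.625 mg/L.

2.62 mg/L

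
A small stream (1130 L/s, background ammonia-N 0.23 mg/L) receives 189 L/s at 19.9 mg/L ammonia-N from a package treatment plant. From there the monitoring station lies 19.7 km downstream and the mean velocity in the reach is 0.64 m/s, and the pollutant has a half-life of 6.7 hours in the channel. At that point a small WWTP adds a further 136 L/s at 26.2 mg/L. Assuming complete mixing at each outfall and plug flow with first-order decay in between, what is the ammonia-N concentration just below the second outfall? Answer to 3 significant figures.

3.59 mg/L

Mass balance: C = (1130·0.2300 + 189.0·19.90) / 1319 = 4021/1319 = 3.049 mg/L; combined flow 1319 L/s.
Travel time t = 19.7·1000 / 0.64 = 30780 s = 8.550 h.
Half-life 6.7 h → k = ln 2 / 6.7 = 0.1035 h⁻¹ = 2.483 d⁻¹.
Decay over the reach: 3.049·exp(−kt) = 3.049·0.4129 = 1.259 mg/L.
Second outfall: C = (1319·1.259 + 136.0·26.20)/1455 = 3.590 mg/L.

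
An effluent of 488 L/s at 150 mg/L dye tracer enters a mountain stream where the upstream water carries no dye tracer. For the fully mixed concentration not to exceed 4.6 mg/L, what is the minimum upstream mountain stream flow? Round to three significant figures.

Set C_mix = 4.6: (Q·0 + 488.0·150.0) / (Q + 488.0) = 4.6
→ Q = 488.0·(150.0 − 4.6)/(4.6 − 0) = 15430 L/s.

15400 L/s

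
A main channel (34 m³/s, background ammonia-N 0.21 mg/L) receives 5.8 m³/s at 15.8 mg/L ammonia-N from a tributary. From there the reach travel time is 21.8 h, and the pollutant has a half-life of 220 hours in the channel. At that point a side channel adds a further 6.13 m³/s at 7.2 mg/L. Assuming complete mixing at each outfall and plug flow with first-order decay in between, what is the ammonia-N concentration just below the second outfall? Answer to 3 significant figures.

Mixed concentration C = ΣQC/ΣQ = (34.00·0.2100 + 5.800·15.80) / 39.80 = 98.78/39.80 = 2.482 mg/L; combined flow 39.80 m³/s.
Half-life 220 h → k = ln 2 / 220 = 0.003151 h⁻¹ = 0.07562 d⁻¹.
Decay over the reach: 2.482·exp(−kt) = 2.482·0.9336 = 2.317 mg/L.
At the second outfall, C = (39.80·2.317 + 6.130·7.200) / (39.80 + 6.130) = 2.969 mg/L.

2.97 mg/L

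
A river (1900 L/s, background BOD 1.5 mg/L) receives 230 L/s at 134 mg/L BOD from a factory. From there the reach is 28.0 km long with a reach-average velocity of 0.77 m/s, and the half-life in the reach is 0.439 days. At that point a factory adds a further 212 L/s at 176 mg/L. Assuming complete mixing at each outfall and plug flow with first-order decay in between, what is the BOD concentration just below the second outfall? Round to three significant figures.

23.3 mg/L

Conservation of mass: C = (1900·1.500 + 230.0·134.0) / 2130 = 33670/2130 = 15.81 mg/L; combined flow 2130 L/s.
Travel time t = 28.0·1000 / 0.77 = 36360 s = 10.10 h.
Half-life 0.439 d → k = ln 2 / 0.439 = 1.579 d⁻¹.
Decay over the reach: 15.81·exp(−kt) = 15.81·0.5145 = 8.133 mg/L.
At the second outfall, C = (2130·8.133 + 212.0·176.0) / (2130 + 212.0) = 23.33 mg/L.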